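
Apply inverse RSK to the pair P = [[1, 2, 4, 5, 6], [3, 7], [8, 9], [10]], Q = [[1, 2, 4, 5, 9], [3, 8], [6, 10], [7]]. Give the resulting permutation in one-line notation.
Reverse the RSK construction: for i from n down to 1, find the cell of Q containing i, remove the entry at that cell from P, and reverse-bump it up through P; the value ejected from row 1 is w(i).

Step i=10: Q has 10 at row 3, column 2; remove 9 from row 3 of P and reverse-bump: 9 enters row 2 and ejects 7; 7 enters row 1 and ejects 6. So w(10) = 6. P is now [[1, 2, 4, 5, 7], [3, 9], [8], [10]].
Step i=9: Q has 9 at row 1, column 5; remove that cell from P, ejecting 7. So w(9) = 7. P is now [[1, 2, 4, 5], [3, 9], [8], [10]].
Step i=8: Q has 8 at row 2, column 2; remove 9 from row 2 of P and reverse-bump: 9 enters row 1 and ejects 5. So w(8) = 5. P is now [[1, 2, 4, 9], [3], [8], [10]].
Step i=7: Q has 7 at row 4, column 1; remove 10 from row 4 of P and reverse-bump: 10 enters row 3 and ejects 8; 8 enters row 2 and ejects 3; 3 enters row 1 and ejects 2. So w(7) = 2. P is now [[1, 3, 4, 9], [8], [10]].
Step i=6: Q has 6 at row 3, column 1; remove 10 from row 3 of P and reverse-bump: 10 enters row 2 and ejects 8; 8 enters row 1 and ejects 4. So w(6) = 4. P is now [[1, 3, 8, 9], [10]].
Step i=5: Q has 5 at row 1, column 4; remove that cell from P, ejecting 9. So w(5) = 9. P is now [[1, 3, 8], [10]].
Step i=4: Q has 4 at row 1, column 3; remove that cell from P, ejecting 8. So w(4) = 8. P is now [[1, 3], [10]].
Step i=3: Q has 3 at row 2, column 1; remove 10 from row 2 of P and reverse-bump: 10 enters row 1 and ejects 3. So w(3) = 3. P is now [[1, 10]].
Step i=2: Q has 2 at row 1, column 2; remove that cell from P, ejecting 10. So w(2) = 10. P is now [[1]].
Step i=1: Q has 1 at row 1, column 1; remove that cell from P, ejecting 1. So w(1) = 1. P is now [].

So w = 1 10 3 8 9 4 2 5 7 6.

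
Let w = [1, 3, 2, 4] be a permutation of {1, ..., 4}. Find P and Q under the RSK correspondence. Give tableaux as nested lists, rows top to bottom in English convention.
Insert each entry of the permutation into P by Schensted row insertion, recording in Q the position of each new cell.

Insert 1: appended to row 1. P = [[1]].
Insert 3: appended to row 1. P = [[1, 3]].
Insert 2: 2 bumps 3 from row 1; 3 starts row 2. P = [[1, 2], [3]].
Insert 4: appended to row 1. P = [[1, 2, 4], [3]].

So P = [[1, 2, 4], [3]], Q = [[1, 2, 4], [3]].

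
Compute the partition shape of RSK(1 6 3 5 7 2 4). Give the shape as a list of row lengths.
[4, 2, 1]

Row-insert each entry into an empty tableau.

After inserting 1: P = [[1]].
After inserting 6: P = [[1, 6]].
After inserting 3: P = [[1, 3], [6]].
After inserting 5: P = [[1, 3, 5], [6]].
After inserting 7: P = [[1, 3, 5, 7], [6]].
After inserting 2: P = [[1, 2, 5, 7], [3], [6]].
After inserting 4: P = [[1, 2, 4, 7], [3, 5], [6]].

The final insertion tableau P = [[1, 2, 4, 7], [3, 5], [6]] has shape [4, 2, 1].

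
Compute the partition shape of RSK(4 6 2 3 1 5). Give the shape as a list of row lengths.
Row-insert each entry into an empty tableau.

After inserting 4: P = [[4]].
After inserting 6: P = [[4, 6]].
After inserting 2: P = [[2, 6], [4]].
After inserting 3: P = [[2, 3], [4, 6]].
After inserting 1: P = [[1, 3], [2, 6], [4]].
After inserting 5: P = [[1, 3, 5], [2, 6], [4]].

The final insertion tableau P = [[1, 3, 5], [2, 6], [4]] has shape [3, 2, 1].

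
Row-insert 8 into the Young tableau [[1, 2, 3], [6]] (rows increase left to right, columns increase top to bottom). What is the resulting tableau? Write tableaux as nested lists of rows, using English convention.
[[1, 2, 3, 8], [6]]

8 is larger than every entry of row 1, so it is appended to row 1. The new tableau is [[1, 2, 3, 8], [6]].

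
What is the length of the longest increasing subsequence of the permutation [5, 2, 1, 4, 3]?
2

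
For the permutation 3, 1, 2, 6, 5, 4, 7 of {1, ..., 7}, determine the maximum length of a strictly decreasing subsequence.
3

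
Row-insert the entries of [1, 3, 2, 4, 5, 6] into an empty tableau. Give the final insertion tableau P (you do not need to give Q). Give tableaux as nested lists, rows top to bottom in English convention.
P = [[1, 2, 4, 5, 6], [3]]

Insert 1: appended to row 1. P = [[1]].
Insert 3: appended to row 1. P = [[1, 3]].
Insert 2: 2 bumps 3 from row 1; 3 starts row 2. P = [[1, 2], [3]].
Insert 4: appended to row 1. P = [[1, 2, 4], [3]].
Insert 5: appended to row 1. P = [[1, 2, 4, 5], [3]].
Insert 6: appended to row 1. P = [[1, 2, 4, 5, 6], [3]].

So P = [[1, 2, 4, 5, 6], [3]].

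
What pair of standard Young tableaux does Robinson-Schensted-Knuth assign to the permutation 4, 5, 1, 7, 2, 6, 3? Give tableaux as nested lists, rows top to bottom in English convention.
P = [[1, 2, 3], [4, 5, 6], [7]], Q = [[1, 2, 4], [3, 5, 6], [7]]

Insert each entry of the permutation into P by Schensted row insertion, recording in Q the position of each new cell.

Insert 4: appended to row 1. P = [[4]].
Insert 5: appended to row 1. P = [[4, 5]].
Insert 1: 1 bumps 4 from row 1; 4 starts row 2. P = [[1, 5], [4]].
Insert 7: appended to row 1. P = [[1, 5, 7], [4]].
Insert 2: 2 bumps 5 from row 1; 5 appends to row 2. P = [[1, 2, 7], [4, 5]].
Insert 6: 6 bumps 7 from row 1; 7 appends to row 2. P = [[1, 2, 6], [4, 5, 7]].
Insert 3: 3 bumps 6 from row 1; 6 bumps 7 from row 2; 7 starts row 3. P = [[1, 2, 3], [4, 5, 6], [7]].

So P = [[1, 2, 3], [4, 5, 6], [7]], Q = [[1, 2, 4], [3, 5, 6], [7]].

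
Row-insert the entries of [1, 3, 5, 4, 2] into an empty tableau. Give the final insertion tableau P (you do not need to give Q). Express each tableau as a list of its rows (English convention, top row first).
Insert 1: appended to row 1. P = [[1]].
Insert 3: appended to row 1. P = [[1, 3]].
Insert 5: appended to row 1. P = [[1, 3, 5]].
Insert 4: 4 bumps 5 from row 1; 5 starts row 2. P = [[1, 3, 4], [5]].
Insert 2: 2 bumps 3 from row 1; 3 bumps 5 from row 2; 5 starts row 3. P = [[1, 2, 4], [3], [5]].

So P = [[1, 2, 4], [3], [5]].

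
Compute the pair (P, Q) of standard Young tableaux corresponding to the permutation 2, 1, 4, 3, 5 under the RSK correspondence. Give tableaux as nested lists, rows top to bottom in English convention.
Insert each entry of the permutation into P by Schensted row insertion, recording in Q the position of each new cell.

Insert 2: appended to row 1. P = [[2]].
Insert 1: 1 bumps 2 from row 1; 2 starts row 2. P = [[1], [2]].
Insert 4: appended to row 1. P = [[1, 4], [2]].
Insert 3: 3 bumps 4 from row 1; 4 appends to row 2. P = [[1, 3], [2, 4]].
Insert 5: appended to row 1. P = [[1, 3, 5], [2, 4]].

So P = [[1, 3, 5], [2, 4]], Q = [[1, 3, 5], [2, 4]].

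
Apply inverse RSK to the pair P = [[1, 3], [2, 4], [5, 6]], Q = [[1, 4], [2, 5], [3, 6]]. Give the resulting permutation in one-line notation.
Reverse the RSK construction: for i from n down to 1, find the cell of Q containing i, remove the entry at that cell from P, and reverse-bump it up through P; the value ejected from row 1 is w(i).

Step i=6: Q has 6 at row 3, column 2; remove 6 from row 3 of P and reverse-bump: 6 enters row 2 and ejects 4; 4 enters row 1 and ejects 3. So w(6) = 3. P is now [[1, 4], [2, 6], [5]].
Step i=5: Q has 5 at row 2, column 2; remove 6 from row 2 of P and reverse-bump: 6 enters row 1 and ejects 4. So w(5) = 4. P is now [[1, 6], [2], [5]].
Step i=4: Q has 4 at row 1, column 2; remove that cell from P, ejecting 6. So w(4) = 6. P is now [[1], [2], [5]].
Step i=3: Q has 3 at row 3, column 1; remove 5 from row 3 of P and reverse-bump: 5 enters row 2 and ejects 2; 2 enters row 1 and ejects 1. So w(3) = 1. P is now [[2], [5]].
Step i=2: Q has 2 at row 2, column 1; remove 5 from row 2 of P and reverse-bump: 5 enters row 1 and ejects 2. So w(2) = 2. P is now [[5]].
Step i=1: Q has 1 at row 1, column 1; remove that cell from P, ejecting 5. So w(1) = 5. P is now [].

So w = 5 2 1 6 4 3.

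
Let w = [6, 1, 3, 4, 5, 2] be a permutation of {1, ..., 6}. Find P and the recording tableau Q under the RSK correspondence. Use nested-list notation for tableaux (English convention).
Insert each entry of the permutation into P by Schensted row insertion, recording in Q the position of each new cell.

Insert 6: appended to row 1. P = [[6]].
Insert 1: 1 bumps 6 from row 1; 6 starts row 2. P = [[1], [6]].
Insert 3: appended to row 1. P = [[1, 3], [6]].
Insert 4: appended to row 1. P = [[1, 3, 4], [6]].
Insert 5: appended to row 1. P = [[1, 3, 4, 5], [6]].
Insert 2: 2 bumps 3 from row 1; 3 bumps 6 from row 2; 6 starts row 3. P = [[1, 2, 4, 5], [3], [6]].

So P = [[1, 2, 4, 5], [3], [6]], Q = [[1, 3, 4, 5], [2], [6]].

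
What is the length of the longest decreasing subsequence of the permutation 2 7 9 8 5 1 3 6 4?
4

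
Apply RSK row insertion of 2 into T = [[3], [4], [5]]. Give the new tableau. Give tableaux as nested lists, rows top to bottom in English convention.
In row 1, 2 replaces 3 (the leftmost entry greater than 2); 3 is bumped to row 2. In row 2, 3 replaces 4 (the leftmost entry greater than 3); 4 is bumped to row 3. In row 3, 4 replaces 5 (the leftmost entry greater than 4); 5 is bumped to row 4. 5 starts a new row 4. The new tableau is [[2], [3], [4], [5]].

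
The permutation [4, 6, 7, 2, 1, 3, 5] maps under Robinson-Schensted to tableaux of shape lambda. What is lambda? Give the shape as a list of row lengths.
[3, 3, 1]

Row-insert each entry into an empty tableau.

After inserting 4: P = [[4]].
After inserting 6: P = [[4, 6]].
After inserting 7: P = [[4, 6, 7]].
After inserting 2: P = [[2, 6, 7], [4]].
After inserting 1: P = [[1, 6, 7], [2], [4]].
After inserting 3: P = [[1, 3, 7], [2, 6], [4]].
After inserting 5: P = [[1, 3, 5], [2, 6, 7], [4]].

The final insertion tableau P = [[1, 3, 5], [2, 6, 7], [4]] has shape [3, 3, 1].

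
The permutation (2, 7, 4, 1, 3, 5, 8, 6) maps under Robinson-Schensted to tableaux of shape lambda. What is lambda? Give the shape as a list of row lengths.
[4, 3, 1]

Row-insert each entry into an empty tableau.

After inserting 2: P = [[2]].
After inserting 7: P = [[2, 7]].
After inserting 4: P = [[2, 4], [7]].
After inserting 1: P = [[1, 4], [2], [7]].
After inserting 3: P = [[1, 3], [2, 4], [7]].
After inserting 5: P = [[1, 3, 5], [2, 4], [7]].
After inserting 8: P = [[1, 3, 5, 8], [2, 4], [7]].
After inserting 6: P = [[1, 3, 5, 6], [2, 4, 8], [7]].

The final insertion tableau P = [[1, 3, 5, 6], [2, 4, 8], [7]] has shape [4, 3, 1].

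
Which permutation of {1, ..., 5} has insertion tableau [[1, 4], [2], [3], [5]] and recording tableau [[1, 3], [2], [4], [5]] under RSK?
5 3 4 2 1

Reverse the RSK construction: for i from n down to 1, find the cell of Q containing i, remove the entry at that cell from P, and reverse-bump it up through P; the value ejected from row 1 is w(i).

Step i=5: Q has 5 at row 4, column 1; remove 5 from row 4 of P and reverse-bump: 5 enters row 3 and ejects 3; 3 enters row 2 and ejects 2; 2 enters row 1 and ejects 1. So w(5) = 1. P is now [[2, 4], [3], [5]].
Step i=4: Q has 4 at row 3, column 1; remove 5 from row 3 of P and reverse-bump: 5 enters row 2 and ejects 3; 3 enters row 1 and ejects 2. So w(4) = 2. P is now [[3, 4], [5]].
Step i=3: Q has 3 at row 1, column 2; remove that cell from P, ejecting 4. So w(3) = 4. P is now [[3], [5]].
Step i=2: Q has 2 at row 2, column 1; remove 5 from row 2 of P and reverse-bump: 5 enters row 1 and ejects 3. So w(2) = 3. P is now [[5]].
Step i=1: Q has 1 at row 1, column 1; remove that cell from P, ejecting 5. So w(1) = 5. P is now [].

So w = 5 3 4 2 1.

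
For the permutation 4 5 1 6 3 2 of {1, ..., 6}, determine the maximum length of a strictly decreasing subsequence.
3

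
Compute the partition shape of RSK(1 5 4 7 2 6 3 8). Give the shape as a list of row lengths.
[4, 2, 2]

Row-insert each entry into an empty tableau.

After inserting 1: P = [[1]].
After inserting 5: P = [[1, 5]].
After inserting 4: P = [[1, 4], [5]].
After inserting 7: P = [[1, 4, 7], [5]].
After inserting 2: P = [[1, 2, 7], [4], [5]].
After inserting 6: P = [[1, 2, 6], [4, 7], [5]].
After inserting 3: P = [[1, 2, 3], [4, 6], [5, 7]].
After inserting 8: P = [[1, 2, 3, 8], [4, 6], [5, 7]].

The final insertion tableau P = [[1, 2, 3, 8], [4, 6], [5, 7]] has shape [4, 2, 2].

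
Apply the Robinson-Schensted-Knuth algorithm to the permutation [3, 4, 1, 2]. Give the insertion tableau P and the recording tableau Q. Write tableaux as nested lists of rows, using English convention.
P = [[1, 2], [3, 4]], Q = [[1, 2], [3, 4]]

Insert each entry of the permutation into P by Schensted row insertion, recording in Q the position of each new cell.

Insert 3: appended to row 1. P = [[3]].
Insert 4: appended to row 1. P = [[3, 4]].
Insert 1: 1 bumps 3 from row 1; 3 starts row 2. P = [[1, 4], [3]].
Insert 2: 2 bumps 4 from row 1; 4 appends to row 2. P = [[1, 2], [3, 4]].

So P = [[1, 2], [3, 4]], Q = [[1, 2], [3, 4]].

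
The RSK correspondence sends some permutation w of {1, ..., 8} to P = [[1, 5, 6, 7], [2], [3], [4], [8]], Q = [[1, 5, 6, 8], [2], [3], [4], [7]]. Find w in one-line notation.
8 4 3 2 5 6 1 7

Reverse the RSK construction: for i from n down to 1, find the cell of Q containing i, remove the entry at that cell from P, and reverse-bump it up through P; the value ejected from row 1 is w(i).

Step i=8: Q has 8 at row 1, column 4; remove that cell from P, ejecting 7. So w(8) = 7. P is now [[1, 5, 6], [2], [3], [4], [8]].
Step i=7: Q has 7 at row 5, column 1; remove 8 from row 5 of P and reverse-bump: 8 enters row 4 and ejects 4; 4 enters row 3 and ejects 3; 3 enters row 2 and ejects 2; 2 enters row 1 and ejects 1. So w(7) = 1. P is now [[2, 5, 6], [3], [4], [8]].
Step i=6: Q has 6 at row 1, column 3; remove that cell from P, ejecting 6. So w(6) = 6. P is now [[2, 5], [3], [4], [8]].
Step i=5: Q has 5 at row 1, column 2; remove that cell from P, ejecting 5. So w(5) = 5. P is now [[2], [3], [4], [8]].
Step i=4: Q has 4 at row 4, column 1; remove 8 from row 4 of P and reverse-bump: 8 enters row 3 and ejects 4; 4 enters row 2 and ejects 3; 3 enters row 1 and ejects 2. So w(4) = 2. P is now [[3], [4], [8]].
Step i=3: Q has 3 at row 3, column 1; remove 8 from row 3 of P and reverse-bump: 8 enters row 2 and ejects 4; 4 enters row 1 and ejects 3. So w(3) = 3. P is now [[4], [8]].
Step i=2: Q has 2 at row 2, column 1; remove 8 from row 2 of P and reverse-bump: 8 enters row 1 and ejects 4. So w(2) = 4. P is now [[8]].
Step i=1: Q has 1 at row 1, column 1; remove that cell from P, ejecting 8. So w(1) = 8. P is now [].

So w = 8 4 3 2 5 6 1 7.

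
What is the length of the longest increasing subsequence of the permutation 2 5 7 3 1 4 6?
4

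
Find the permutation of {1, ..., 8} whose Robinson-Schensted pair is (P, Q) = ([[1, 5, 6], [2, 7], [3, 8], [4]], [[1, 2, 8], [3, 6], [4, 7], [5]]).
Reverse the RSK construction: for i from n down to 1, find the cell of Q containing i, remove the entry at that cell from P, and reverse-bump it up through P; the value ejected from row 1 is w(i).

Step i=8: Q has 8 at row 1, column 3; remove that cell from P, ejecting 6. So w(8) = 6. P is now [[1, 5], [2, 7], [3, 8], [4]].
Step i=7: Q has 7 at row 3, column 2; remove 8 from row 3 of P and reverse-bump: 8 enters row 2 and ejects 7; 7 enters row 1 and ejects 5. So w(7) = 5. P is now [[1, 7], [2, 8], [3], [4]].
Step i=6: Q has 6 at row 2, column 2; remove 8 from row 2 of P and reverse-bump: 8 enters row 1 and ejects 7. So w(6) = 7. P is now [[1, 8], [2], [3], [4]].
Step i=5: Q has 5 at row 4, column 1; remove 4 from row 4 of P and reverse-bump: 4 enters row 3 and ejects 3; 3 enters row 2 and ejects 2; 2 enters row 1 and ejects 1. So w(5) = 1. P is now [[2, 8], [3], [4]].
Step i=4: Q has 4 at row 3, column 1; remove 4 from row 3 of P and reverse-bump: 4 enters row 2 and ejects 3; 3 enters row 1 and ejects 2. So w(4) = 2. P is now [[3, 8], [4]].
Step i=3: Q has 3 at row 2, column 1; remove 4 from row 2 of P and reverse-bump: 4 enters row 1 and ejects 3. So w(3) = 3. P is now [[4, 8]].
Step i=2: Q has 2 at row 1, column 2; remove that cell from P, ejecting 8. So w(2) = 8. P is now [[4]].
Step i=1: Q has 1 at row 1, column 1; remove that cell from P, ejecting 4. So w(1) = 4. P is now [].

So w = 4 8 3 2 1 7 5 6.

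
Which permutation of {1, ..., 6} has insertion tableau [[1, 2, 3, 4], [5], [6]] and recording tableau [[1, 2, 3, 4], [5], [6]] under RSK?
1 2 3 6 5 4

Reverse the RSK construction: for i from n down to 1, find the cell of Q containing i, remove the entry at that cell from P, and reverse-bump it up through P; the value ejected from row 1 is w(i).

Step i=6: Q has 6 at row 3, column 1; remove 6 from row 3 of P and reverse-bump: 6 enters row 2 and ejects 5; 5 enters row 1 and ejects 4. So w(6) = 4. P is now [[1, 2, 3, 5], [6]].
Step i=5: Q has 5 at row 2, column 1; remove 6 from row 2 of P and reverse-bump: 6 enters row 1 and ejects 5. So w(5) = 5. P is now [[1, 2, 3, 6]].
Step i=4: Q has 4 at row 1, column 4; remove that cell from P, ejecting 6. So w(4) = 6. P is now [[1, 2, 3]].
Step i=3: Q has 3 at row 1, column 3; remove that cell from P, ejecting 3. So w(3) = 3. P is now [[1, 2]].
Step i=2: Q has 2 at row 1, column 2; remove that cell from P, ejecting 2. So w(2) = 2. P is now [[1]].
Step i=1: Q has 1 at row 1, column 1; remove that cell from P, ejecting 1. So w(1) = 1. P is now [].

So w = 1 2 3 6 5 4.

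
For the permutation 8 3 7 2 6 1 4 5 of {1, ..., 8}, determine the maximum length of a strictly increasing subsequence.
3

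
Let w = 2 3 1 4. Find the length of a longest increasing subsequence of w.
3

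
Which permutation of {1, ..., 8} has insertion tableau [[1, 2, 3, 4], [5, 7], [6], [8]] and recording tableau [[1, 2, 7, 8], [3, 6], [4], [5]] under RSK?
6 8 7 5 1 2 3 4

Reverse the RSK construction: for i from n down to 1, find the cell of Q containing i, remove the entry at that cell from P, and reverse-bump it up through P; the value ejected from row 1 is w(i).

Step i=8: Q has 8 at row 1, column 4; remove that cell from P, ejecting 4. So w(8) = 4. P is now [[1, 2, 3], [5, 7], [6], [8]].
Step i=7: Q has 7 at row 1, column 3; remove that cell from P, ejecting 3. So w(7) = 3. P is now [[1, 2], [5, 7], [6], [8]].
Step i=6: Q has 6 at row 2, column 2; remove 7 from row 2 of P and reverse-bump: 7 enters row 1 and ejects 2. So w(6) = 2. P is now [[1, 7], [5], [6], [8]].
Step i=5: Q has 5 at row 4, column 1; remove 8 from row 4 of P and reverse-bump: 8 enters row 3 and ejects 6; 6 enters row 2 and ejects 5; 5 enters row 1 and ejects 1. So w(5) = 1. P is now [[5, 7], [6], [8]].
Step i=4: Q has 4 at row 3, column 1; remove 8 from row 3 of P and reverse-bump: 8 enters row 2 and ejects 6; 6 enters row 1 and ejects 5. So w(4) = 5. P is now [[6, 7], [8]].
Step i=3: Q has 3 at row 2, column 1; remove 8 from row 2 of P and reverse-bump: 8 enters row 1 and ejects 7. So w(3) = 7. P is now [[6, 8]].
Step i=2: Q has 2 at row 1, column 2; remove that cell from P, ejecting 8. So w(2) = 8. P is now [[6]].
Step i=1: Q has 1 at row 1, column 1; remove that cell from P, ejecting 6. So w(1) = 6. P is now [].

So w = 6 8 7 5 1 2 3 4.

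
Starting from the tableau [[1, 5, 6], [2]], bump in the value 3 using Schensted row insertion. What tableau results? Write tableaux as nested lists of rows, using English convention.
[[1, 3, 6], [2, 5]]

In row 1, 3 replaces 5 (the leftmost entry greater than 3); 5 is bumped to row 2. 5 is appended to row 2. The new tableau is [[1, 3, 6], [2, 5]].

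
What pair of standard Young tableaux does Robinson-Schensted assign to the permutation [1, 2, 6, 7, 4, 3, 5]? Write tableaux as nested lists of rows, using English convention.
Insert each entry of the permutation into P by Schensted row insertion, recording in Q the position of each new cell.

Insert 1: appended to row 1. P = [[1]].
Insert 2: appended to row 1. P = [[1, 2]].
Insert 6: appended to row 1. P = [[1, 2, 6]].
Insert 7: appended to row 1. P = [[1, 2, 6, 7]].
Insert 4: 4 bumps 6 from row 1; 6 starts row 2. P = [[1, 2, 4, 7], [6]].
Insert 3: 3 bumps 4 from row 1; 4 bumps 6 from row 2; 6 starts row 3. P = [[1, 2, 3, 7], [4], [6]].
Insert 5: 5 bumps 7 from row 1; 7 appends to row 2. P = [[1, 2, 3, 5], [4, 7], [6]].

So P = [[1, 2, 3, 5], [4, 7], [6]], Q = [[1, 2, 3, 4], [5, 7], [6]].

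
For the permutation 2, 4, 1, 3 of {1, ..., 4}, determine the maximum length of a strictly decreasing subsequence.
2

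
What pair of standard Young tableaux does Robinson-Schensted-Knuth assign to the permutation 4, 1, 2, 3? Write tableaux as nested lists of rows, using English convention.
Insert each entry of the permutation into P by Schensted row insertion, recording in Q the position of each new cell.

Insert 4: appended to row 1. P = [[4]], Q = [[1]].
Insert 1: 1 bumps 4 from row 1; 4 starts row 2. P = [[1], [4]], Q = [[1], [2]].
Insert 2: appended to row 1. P = [[1, 2], [4]], Q = [[1, 3], [2]].
Insert 3: appended to row 1. P = [[1, 2, 3], [4]], Q = [[1, 3, 4], [2]].

So P = [[1, 2, 3], [4]], Q = [[1, 3, 4], [2]].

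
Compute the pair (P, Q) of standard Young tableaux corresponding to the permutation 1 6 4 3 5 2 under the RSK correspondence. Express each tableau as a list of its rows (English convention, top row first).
Insert each entry of the permutation into P by Schensted row insertion, recording in Q the position of each new cell.

After inserting 1: P = [[1]].
After inserting 6: P = [[1, 6]].
After inserting 4: P = [[1, 4], [6]].
After inserting 3: P = [[1, 3], [4], [6]].
After inserting 5: P = [[1, 3, 5], [4], [6]].
After inserting 2: P = [[1, 2, 5], [3], [4], [6]].

So P = [[1, 2, 5], [3], [4], [6]], Q = [[1, 2, 5], [3], [4], [6]].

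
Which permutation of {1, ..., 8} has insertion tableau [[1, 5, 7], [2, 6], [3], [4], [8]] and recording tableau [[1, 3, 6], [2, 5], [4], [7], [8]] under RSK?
8 4 6 3 5 7 2 1

Reverse the RSK construction: for i from n down to 1, find the cell of Q containing i, remove the entry at that cell from P, and reverse-bump it up through P; the value ejected from row 1 is w(i).

Step i=8: Q has 8 at row 5, column 1; remove 8 from row 5 of P and reverse-bump: 8 enters row 4 and ejects 4; 4 enters row 3 and ejects 3; 3 enters row 2 and ejects 2; 2 enters row 1 and ejects 1. So w(8) = 1. P is now [[2, 5, 7], [3, 6], [4], [8]].
Step i=7: Q has 7 at row 4, column 1; remove 8 from row 4 of P and reverse-bump: 8 enters row 3 and ejects 4; 4 enters row 2 and ejects 3; 3 enters row 1 and ejects 2. So w(7) = 2. P is now [[3, 5, 7], [4, 6], [8]].
Step i=6: Q has 6 at row 1, column 3; remove that cell from P, ejecting 7. So w(6) = 7. P is now [[3, 5], [4, 6], [8]].
Step i=5: Q has 5 at row 2, column 2; remove 6 from row 2 of P and reverse-bump: 6 enters row 1 and ejects 5. So w(5) = 5. P is now [[3, 6], [4], [8]].
Step i=4: Q has 4 at row 3, column 1; remove 8 from row 3 of P and reverse-bump: 8 enters row 2 and ejects 4; 4 enters row 1 and ejects 3. So w(4) = 3. P is now [[4, 6], [8]].
Step i=3: Q has 3 at row 1, column 2; remove that cell from P, ejecting 6. So w(3) = 6. P is now [[4], [8]].
Step i=2: Q has 2 at row 2, column 1; remove 8 from row 2 of P and reverse-bump: 8 enters row 1 and ejects 4. So w(2) = 4. P is now [[8]].
Step i=1: Q has 1 at row 1, column 1; remove that cell from P, ejecting 8. So w(1) = 8. P is now [].

So w = 8 4 6 3 5 7 2 1.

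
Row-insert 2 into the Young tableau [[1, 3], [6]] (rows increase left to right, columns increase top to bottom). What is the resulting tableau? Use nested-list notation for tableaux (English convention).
[[1, 2], [3], [6]]

In row 1, 2 replaces 3 (the leftmost entry greater than 2); 3 is bumped to row 2. In row 2, 3 replaces 6 (the leftmost entry greater than 3); 6 is bumped to row 3. 6 starts a new row 3. The new tableau is [[1, 2], [3], [6]].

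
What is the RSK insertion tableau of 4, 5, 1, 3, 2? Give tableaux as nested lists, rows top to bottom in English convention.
P = [[1, 2], [3, 5], [4]]

Insert 4: appended to row 1. P = [[4]].
Insert 5: appended to row 1. P = [[4, 5]].
Insert 1: 1 bumps 4 from row 1; 4 starts row 2. P = [[1, 5], [4]].
Insert 3: 3 bumps 5 from row 1; 5 appends to row 2. P = [[1, 3], [4, 5]].
Insert 2: 2 bumps 3 from row 1; 3 bumps 4 from row 2; 4 starts row 3. P = [[1, 2], [3, 5], [4]].

So P = [[1, 2], [3, 5], [4]].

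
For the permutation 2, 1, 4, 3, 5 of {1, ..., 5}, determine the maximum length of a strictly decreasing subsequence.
2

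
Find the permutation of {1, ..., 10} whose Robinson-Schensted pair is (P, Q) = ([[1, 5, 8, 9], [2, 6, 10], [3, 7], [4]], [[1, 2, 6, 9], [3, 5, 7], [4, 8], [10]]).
Reverse RSK: for i = n, n-1, ..., 1, locate i in Q, remove the corresponding corner cell from P, and reverse-bump its entry up through P; the value ejected from row 1 is w(i).

So w = 4 7 3 2 6 10 8 5 9 1.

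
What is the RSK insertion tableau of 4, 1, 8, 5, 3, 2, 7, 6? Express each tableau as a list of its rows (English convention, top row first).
Insert 4: appended to row 1. P = [[4]].
Insert 1: 1 bumps 4 from row 1; 4 starts row 2. P = [[1], [4]].
Insert 8: appended to row 1. P = [[1, 8], [4]].
Insert 5: 5 bumps 8 from row 1; 8 appends to row 2. P = [[1, 5], [4, 8]].
Insert 3: 3 bumps 5 from row 1; 5 bumps 8 from row 2; 8 starts row 3. P = [[1, 3], [4, 5], [8]].
Insert 2: 2 bumps 3 from row 1; 3 bumps 4 from row 2; 4 bumps 8 from row 3; 8 starts row 4. P = [[1, 2], [3, 5], [4], [8]].
Insert 7: appended to row 1. P = [[1, 2, 7], [3, 5], [4], [8]].
Insert 6: 6 bumps 7 from row 1; 7 appends to row 2. P = [[1, 2, 6], [3, 5, 7], [4], [8]].

So P = [[1, 2, 6], [3, 5, 7], [4], [8]].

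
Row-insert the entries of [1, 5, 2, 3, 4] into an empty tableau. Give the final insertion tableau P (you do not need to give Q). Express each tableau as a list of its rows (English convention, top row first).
P = [[1, 2, 3, 4], [5]]

After inserting 1: P = [[1]].
After inserting 5: P = [[1, 5]].
After inserting 2: P = [[1, 2], [5]].
After inserting 3: P = [[1, 2, 3], [5]].
After inserting 4: P = [[1, 2, 3, 4], [5]].

So P = [[1, 2, 3, 4], [5]].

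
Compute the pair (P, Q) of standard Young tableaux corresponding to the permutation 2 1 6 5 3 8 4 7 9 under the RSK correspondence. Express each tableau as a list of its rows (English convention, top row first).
P = [[1, 3, 4, 7, 9], [2, 5, 8], [6]], Q = [[1, 3, 6, 8, 9], [2, 4, 7], [5]]

Insert each entry of the permutation into P by Schensted row insertion, recording in Q the position of each new cell.

Insert 2: appended to row 1. P = [[2]], Q = [[1]].
Insert 1: 1 bumps 2 from row 1; 2 starts row 2. P = [[1], [2]], Q = [[1], [2]].
Insert 6: appended to row 1. P = [[1, 6], [2]], Q = [[1, 3], [2]].
Insert 5: 5 bumps 6 from row 1; 6 appends to row 2. P = [[1, 5], [2, 6]], Q = [[1, 3], [2, 4]].
Insert 3: 3 bumps 5 from row 1; 5 bumps 6 from row 2; 6 starts row 3. P = [[1, 3], [2, 5], [6]], Q = [[1, 3], [2, 4], [5]].
Insert 8: appended to row 1. P = [[1, 3, 8], [2, 5], [6]], Q = [[1, 3, 6], [2, 4], [5]].
Insert 4: 4 bumps 8 from row 1; 8 appends to row 2. P = [[1, 3, 4], [2, 5, 8], [6]], Q = [[1, 3, 6], [2, 4, 7], [5]].
Insert 7: appended to row 1. P = [[1, 3, 4, 7], [2, 5, 8], [6]], Q = [[1, 3, 6, 8], [2, 4, 7], [5]].
Insert 9: appended to row 1. P = [[1, 3, 4, 7, 9], [2, 5, 8], [6]], Q = [[1, 3, 6, 8, 9], [2, 4, 7], [5]].

So P = [[1, 3, 4, 7, 9], [2, 5, 8], [6]], Q = [[1, 3, 6, 8, 9], [2, 4, 7], [5]].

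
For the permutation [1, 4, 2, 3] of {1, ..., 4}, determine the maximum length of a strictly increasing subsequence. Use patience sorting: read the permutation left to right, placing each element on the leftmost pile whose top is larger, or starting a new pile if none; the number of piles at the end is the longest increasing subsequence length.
1: new pile. tops = [1]
4: new pile. tops = [1, 4]
2: onto pile 2 (replacing 4). tops = [1, 2]
3: new pile. tops = [1, 2, 3]

3 piles, so the longest increasing subsequence has length 3.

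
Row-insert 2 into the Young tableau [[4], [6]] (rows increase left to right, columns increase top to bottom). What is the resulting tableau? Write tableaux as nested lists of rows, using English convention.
In row 1, 2 replaces 4 (the leftmost entry greater than 2); 4 is bumped to row 2. In row 2, 4 replaces 6 (the leftmost entry greater than 4); 6 is bumped to row 3. 6 starts a new row 3. The new tableau is [[2], [4], [6]].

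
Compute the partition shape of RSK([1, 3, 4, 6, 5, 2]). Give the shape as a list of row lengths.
[4, 1, 1]

Row-insert each entry into an empty tableau.

After inserting 1: P = [[1]].
After inserting 3: P = [[1, 3]].
After inserting 4: P = [[1, 3, 4]].
After inserting 6: P = [[1, 3, 4, 6]].
After inserting 5: P = [[1, 3, 4, 5], [6]].
After inserting 2: P = [[1, 2, 4, 5], [3], [6]].

The final insertion tableau P = [[1, 2, 4, 5], [3], [6]] has shape [4, 1, 1].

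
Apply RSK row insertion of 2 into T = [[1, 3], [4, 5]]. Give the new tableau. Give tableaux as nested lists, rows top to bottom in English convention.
[[1, 2], [3, 5], [4]]

In row 1, 2 replaces 3 (the leftmost entry greater than 2); 3 is bumped to row 2. In row 2, 3 replaces 4 (the leftmost entry greater than 3); 4 is bumped to row 3. 4 starts a new row 3. The new tableau is [[1, 2], [3, 5], [4]].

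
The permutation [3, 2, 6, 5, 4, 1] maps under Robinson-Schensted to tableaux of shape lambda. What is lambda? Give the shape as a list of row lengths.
Row-insert each entry into an empty tableau.

After inserting 3: P = [[3]].
After inserting 2: P = [[2], [3]].
After inserting 6: P = [[2, 6], [3]].
After inserting 5: P = [[2, 5], [3, 6]].
After inserting 4: P = [[2, 4], [3, 5], [6]].
After inserting 1: P = [[1, 4], [2, 5], [3], [6]].

The final insertion tableau P = [[1, 4], [2, 5], [3], [6]] has shape [2, 2, 1, 1].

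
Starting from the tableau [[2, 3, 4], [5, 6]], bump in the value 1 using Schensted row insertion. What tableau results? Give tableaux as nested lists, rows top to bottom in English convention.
[[1, 3, 4], [2, 6], [5]]

In row 1, 1 replaces 2 (the leftmost entry greater than 1); 2 is bumped to row 2. In row 2, 2 replaces 5 (the leftmost entry greater than 2); 5 is bumped to row 3. 5 starts a new row 3. The new tableau is [[1, 3, 4], [2, 6], [5]].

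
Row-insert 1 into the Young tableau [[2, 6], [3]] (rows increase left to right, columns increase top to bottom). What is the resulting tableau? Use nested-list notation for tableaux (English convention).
In row 1, 1 replaces 2 (the leftmost entry greater than 1); 2 is bumped to row 2. In row 2, 2 replaces 3 (the leftmost entry greater than 2); 3 is bumped to row 3. 3 starts a new row 3. The new tableau is [[1, 6], [2], [3]].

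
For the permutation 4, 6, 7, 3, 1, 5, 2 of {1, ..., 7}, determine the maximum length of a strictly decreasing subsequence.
3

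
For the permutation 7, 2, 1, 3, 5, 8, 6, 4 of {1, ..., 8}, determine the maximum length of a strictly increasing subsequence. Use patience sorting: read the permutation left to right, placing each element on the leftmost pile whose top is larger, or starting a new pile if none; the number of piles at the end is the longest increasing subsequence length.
4

7: new pile. tops = [7]
2: onto pile 1 (replacing 7). tops = [2]
1: onto pile 1 (replacing 2). tops = [1]
3: new pile. tops = [1, 3]
5: new pile. tops = [1, 3, 5]
8: new pile. tops = [1, 3, 5, 8]
6: onto pile 4 (replacing 8). tops = [1, 3, 5, 6]
4: onto pile 3 (replacing 5). tops = [1, 3, 4, 6]

4 piles, so the longest increasing subsequence has length 4.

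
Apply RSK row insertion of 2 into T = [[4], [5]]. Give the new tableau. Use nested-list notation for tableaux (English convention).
In row 1, 2 replaces 4 (the leftmost entry greater than 2); 4 is bumped to row 2. In row 2, 4 replaces 5 (the leftmost entry greater than 4); 5 is bumped to row 3. 5 starts a new row 3. The new tableau is [[2], [4], [5]].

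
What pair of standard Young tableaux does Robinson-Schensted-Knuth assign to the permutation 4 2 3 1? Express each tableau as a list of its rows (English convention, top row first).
Insert each entry of the permutation into P by Schensted row insertion, recording in Q the position of each new cell.

Insert 4: appended to row 1. P = [[4]].
Insert 2: 2 bumps 4 from row 1; 4 starts row 2. P = [[2], [4]].
Insert 3: appended to row 1. P = [[2, 3], [4]].
Insert 1: 1 bumps 2 from row 1; 2 bumps 4 from row 2; 4 starts row 3. P = [[1, 3], [2], [4]].

So P = [[1, 3], [2], [4]], Q = [[1, 3], [2], [4]].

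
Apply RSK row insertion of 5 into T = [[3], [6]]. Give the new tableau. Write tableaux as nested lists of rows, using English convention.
5 is larger than every entry of row 1, so it is appended to row 1. The new tableau is [[3, 5], [6]].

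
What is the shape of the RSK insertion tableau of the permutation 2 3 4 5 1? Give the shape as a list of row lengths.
[4, 1]

Row-insert each entry into an empty tableau.

After inserting 2: P = [[2]].
After inserting 3: P = [[2, 3]].
After inserting 4: P = [[2, 3, 4]].
After inserting 5: P = [[2, 3, 4, 5]].
After inserting 1: P = [[1, 3, 4, 5], [2]].

The final insertion tableau P = [[1, 3, 4, 5], [2]] has shape [4, 1].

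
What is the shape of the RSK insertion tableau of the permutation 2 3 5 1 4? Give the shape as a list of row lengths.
[3, 2]

Row-insert each entry into an empty tableau.

After inserting 2: P = [[2]].
After inserting 3: P = [[2, 3]].
After inserting 5: P = [[2, 3, 5]].
After inserting 1: P = [[1, 3, 5], [2]].
After inserting 4: P = [[1, 3, 4], [2, 5]].

The final insertion tableau P = [[1, 3, 4], [2, 5]] has shape [3, 2].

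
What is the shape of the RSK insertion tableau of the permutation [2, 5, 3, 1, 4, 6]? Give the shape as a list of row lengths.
Row-insert each entry into an empty tableau.

After inserting 2: P = [[2]].
After inserting 5: P = [[2, 5]].
After inserting 3: P = [[2, 3], [5]].
After inserting 1: P = [[1, 3], [2], [5]].
After inserting 4: P = [[1, 3, 4], [2], [5]].
After inserting 6: P = [[1, 3, 4, 6], [2], [5]].

The final insertion tableau P = [[1, 3, 4, 6], [2], [5]] has shape [4, 1, 1].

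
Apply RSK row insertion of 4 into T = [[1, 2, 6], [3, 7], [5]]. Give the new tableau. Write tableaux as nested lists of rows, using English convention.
In row 1, 4 replaces 6 (the leftmost entry greater than 4); 6 is bumped to row 2. In row 2, 6 replaces 7 (the leftmost entry greater than 6); 7 is bumped to row 3. 7 is appended to row 3. The new tableau is [[1, 2, 4], [3, 6], [5, 7]].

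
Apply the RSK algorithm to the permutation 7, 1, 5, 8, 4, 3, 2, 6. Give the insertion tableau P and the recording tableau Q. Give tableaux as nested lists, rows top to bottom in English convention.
P = [[1, 2, 6], [3, 8], [4], [5], [7]], Q = [[1, 3, 4], [2, 8], [5], [6], [7]]

Insert each entry of the permutation into P by Schensted row insertion, recording in Q the position of each new cell.

Insert 7: appended to row 1. P = [[7]].
Insert 1: 1 bumps 7 from row 1; 7 starts row 2. P = [[1], [7]].
Insert 5: appended to row 1. P = [[1, 5], [7]].
Insert 8: appended to row 1. P = [[1, 5, 8], [7]].
Insert 4: 4 bumps 5 from row 1; 5 bumps 7 from row 2; 7 starts row 3. P = [[1, 4, 8], [5], [7]].
Insert 3: 3 bumps 4 from row 1; 4 bumps 5 from row 2; 5 bumps 7 from row 3; 7 starts row 4. P = [[1, 3, 8], [4], [5], [7]].
Insert 2: 2 bumps 3 from row 1; 3 bumps 4 from row 2; 4 bumps 5 from row 3; 5 bumps 7 from row 4; 7 starts row 5. P = [[1, 2, 8], [3], [4], [5], [7]].
Insert 6: 6 bumps 8 from row 1; 8 appends to row 2. P = [[1, 2, 6], [3, 8], [4], [5], [7]].

So P = [[1, 2, 6], [3, 8], [4], [5], [7]], Q = [[1, 3, 4], [2, 8], [5], [6], [7]].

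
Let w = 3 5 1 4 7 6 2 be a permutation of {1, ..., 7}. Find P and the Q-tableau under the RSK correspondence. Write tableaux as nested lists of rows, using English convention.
P = [[1, 2, 6], [3, 4, 7], [5]], Q = [[1, 2, 5], [3, 4, 6], [7]]

Insert each entry of the permutation into P by Schensted row insertion, recording in Q the position of each new cell.

After inserting 3: P = [[3]].
After inserting 5: P = [[3, 5]].
After inserting 1: P = [[1, 5], [3]].
After inserting 4: P = [[1, 4], [3, 5]].
After inserting 7: P = [[1, 4, 7], [3, 5]].
After inserting 6: P = [[1, 4, 6], [3, 5, 7]].
After inserting 2: P = [[1, 2, 6], [3, 4, 7], [5]].

So P = [[1, 2, 6], [3, 4, 7], [5]], Q = [[1, 2, 5], [3, 4, 6], [7]].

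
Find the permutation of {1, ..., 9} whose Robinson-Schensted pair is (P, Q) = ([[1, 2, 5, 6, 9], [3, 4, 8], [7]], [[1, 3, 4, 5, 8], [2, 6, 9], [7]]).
3 1 4 7 8 5 2 9 6

Reverse the RSK construction: for i from n down to 1, find the cell of Q containing i, remove the entry at that cell from P, and reverse-bump it up through P; the value ejected from row 1 is w(i).

Step i=9: Q has 9 at row 2, column 3; remove 8 from row 2 of P and reverse-bump: 8 enters row 1 and ejects 6. So w(9) = 6. P is now [[1, 2, 5, 8, 9], [3, 4], [7]].
Step i=8: Q has 8 at row 1, column 5; remove that cell from P, ejecting 9. So w(8) = 9. P is now [[1, 2, 5, 8], [3, 4], [7]].
Step i=7: Q has 7 at row 3, column 1; remove 7 from row 3 of P and reverse-bump: 7 enters row 2 and ejects 4; 4 enters row 1 and ejects 2. So w(7) = 2. P is now [[1, 4, 5, 8], [3, 7]].
Step i=6: Q has 6 at row 2, column 2; remove 7 from row 2 of P and reverse-bump: 7 enters row 1 and ejects 5. So w(6) = 5. P is now [[1, 4, 7, 8], [3]].
Step i=5: Q has 5 at row 1, column 4; remove that cell from P, ejecting 8. So w(5) = 8. P is now [[1, 4, 7], [3]].
Step i=4: Q has 4 at row 1, column 3; remove that cell from P, ejecting 7. So w(4) = 7. P is now [[1, 4], [3]].
Step i=3: Q has 3 at row 1, column 2; remove that cell from P, ejecting 4. So w(3) = 4. P is now [[1], [3]].
Step i=2: Q has 2 at row 2, column 1; remove 3 from row 2 of P and reverse-bump: 3 enters row 1 and ejects 1. So w(2) = 1. P is now [[3]].
Step i=1: Q has 1 at row 1, column 1; remove that cell from P, ejecting 3. So w(1) = 3. P is now [].

So w = 3 1 4 7 8 5 2 9 6.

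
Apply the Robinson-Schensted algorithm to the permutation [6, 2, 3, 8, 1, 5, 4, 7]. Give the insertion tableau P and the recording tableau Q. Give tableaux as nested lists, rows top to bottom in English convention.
Insert each entry of the permutation into P by Schensted row insertion, recording in Q the position of each new cell.

Insert 6: appended to row 1. P = [[6]], Q = [[1]].
Insert 2: 2 bumps 6 from row 1; 6 starts row 2. P = [[2], [6]], Q = [[1], [2]].
Insert 3: appended to row 1. P = [[2, 3], [6]], Q = [[1, 3], [2]].
Insert 8: appended to row 1. P = [[2, 3, 8], [6]], Q = [[1, 3, 4], [2]].
Insert 1: 1 bumps 2 from row 1; 2 bumps 6 from row 2; 6 starts row 3. P = [[1, 3, 8], [2], [6]], Q = [[1, 3, 4], [2], [5]].
Insert 5: 5 bumps 8 from row 1; 8 appends to row 2. P = [[1, 3, 5], [2, 8], [6]], Q = [[1, 3, 4], [2, 6], [5]].
Insert 4: 4 bumps 5 from row 1; 5 bumps 8 from row 2; 8 appends to row 3. P = [[1, 3, 4], [2, 5], [6, 8]], Q = [[1, 3, 4], [2, 6], [5, 7]].
Insert 7: appended to row 1. P = [[1, 3, 4, 7], [2, 5], [6, 8]], Q = [[1, 3, 4, 8], [2, 6], [5, 7]].

So P = [[1, 3, 4, 7], [2, 5], [6, 8]], Q = [[1, 3, 4, 8], [2, 6], [5, 7]].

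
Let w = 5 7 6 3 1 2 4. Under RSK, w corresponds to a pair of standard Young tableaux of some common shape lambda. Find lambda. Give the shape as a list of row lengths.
Row-insert each entry into an empty tableau.

After inserting 5: P = [[5]].
After inserting 7: P = [[5, 7]].
After inserting 6: P = [[5, 6], [7]].
After inserting 3: P = [[3, 6], [5], [7]].
After inserting 1: P = [[1, 6], [3], [5], [7]].
After inserting 2: P = [[1, 2], [3, 6], [5], [7]].
After inserting 4: P = [[1, 2, 4], [3, 6], [5], [7]].

The final insertion tableau P = [[1, 2, 4], [3, 6], [5], [7]] has shape [3, 2, 1, 1].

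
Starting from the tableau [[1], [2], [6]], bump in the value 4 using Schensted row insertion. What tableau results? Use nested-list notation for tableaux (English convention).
[[1, 4], [2], [6]]

4 is larger than every entry of row 1, so it is appended to row 1. The new tableau is [[1, 4], [2], [6]].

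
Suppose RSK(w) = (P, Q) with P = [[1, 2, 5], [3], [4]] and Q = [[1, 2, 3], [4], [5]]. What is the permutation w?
1 4 5 3 2

Reverse the RSK construction: for i from n down to 1, find the cell of Q containing i, remove the entry at that cell from P, and reverse-bump it up through P; the value ejected from row 1 is w(i).

Step i=5: Q has 5 at row 3, column 1; remove 4 from row 3 of P and reverse-bump: 4 enters row 2 and ejects 3; 3 enters row 1 and ejects 2. So w(5) = 2. P is now [[1, 3, 5], [4]].
Step i=4: Q has 4 at row 2, column 1; remove 4 from row 2 of P and reverse-bump: 4 enters row 1 and ejects 3. So w(4) = 3. P is now [[1, 4, 5]].
Step i=3: Q has 3 at row 1, column 3; remove that cell from P, ejecting 5. So w(3) = 5. P is now [[1, 4]].
Step i=2: Q has 2 at row 1, column 2; remove that cell from P, ejecting 4. So w(2) = 4. P is now [[1]].
Step i=1: Q has 1 at row 1, column 1; remove that cell from P, ejecting 1. So w(1) = 1. P is now [].

So w = 1 4 5 3 2.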